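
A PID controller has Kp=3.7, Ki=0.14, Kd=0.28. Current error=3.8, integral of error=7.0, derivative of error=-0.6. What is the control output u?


u = Kp*e + Ki*int(e) + Kd*de/dt
= 3.7*3.8 + 0.14*7.0 + 0.28*(-0.6)
= 14.06 + 0.98 + -0.168
= 14.872


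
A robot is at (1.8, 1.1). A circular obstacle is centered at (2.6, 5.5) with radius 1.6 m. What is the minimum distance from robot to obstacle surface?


center_dist = sqrt((1.8-2.6)^2 + (1.1-5.5)^2)
= sqrt(0.64 + 19.36)
= 4.4721
min_dist = center_dist - radius = 4.4721 - 1.6 = 2.8721 m


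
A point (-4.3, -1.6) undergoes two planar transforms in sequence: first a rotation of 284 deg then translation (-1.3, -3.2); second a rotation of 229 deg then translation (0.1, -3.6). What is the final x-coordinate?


After transform 1:
x1 = cos(284)*-4.3 - sin(284)*-1.6 + -1.3 = -3.8927
y1 = sin(284)*-4.3 + cos(284)*-1.6 + -3.2 = 0.5852
After transform 2:
x2 = cos(229)*-3.8927 - sin(229)*0.5852 + 0.1
= 3.0955


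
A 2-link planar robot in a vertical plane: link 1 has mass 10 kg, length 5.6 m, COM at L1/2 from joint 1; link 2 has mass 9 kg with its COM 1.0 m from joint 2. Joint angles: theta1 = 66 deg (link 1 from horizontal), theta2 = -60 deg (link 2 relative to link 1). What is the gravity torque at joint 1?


Horizontal distance from joint 1 to link-1 COM:
  x_c1 = (L1/2)*cos(t1) = 2.8 * 0.4067 = 1.1389 m
Horizontal distance from joint 1 to link-2 COM:
  x_c2 = L1*cos(t1) + Lc2*cos(t1+t2)
       = 5.6*0.4067 + 1.0*0.9945 = 3.2722 m
tau1 = m1*g*x_c1 + m2*g*x_c2
     = 10*9.81*1.1389 + 9*9.81*3.2722
     = 111.7224 + 288.9067
     = 400.6291 Nm


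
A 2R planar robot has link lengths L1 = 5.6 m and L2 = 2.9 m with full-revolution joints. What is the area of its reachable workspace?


r_max = L1 + L2 = 8.5 m
r_min = |L1 - L2| = 2.7 m
Area = pi*(r_max^2 - r_min^2)
= pi*(72.25 - 7.29)
= pi * 64.96
= 204.0779 m^2


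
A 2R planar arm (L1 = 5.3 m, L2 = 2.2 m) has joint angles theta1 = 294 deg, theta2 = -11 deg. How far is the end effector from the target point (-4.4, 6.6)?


End effector via forward kinematics:
x = L1*cos(t1) + L2*cos(t1+t2) = 2.6506
y = L1*sin(t1) + L2*sin(t1+t2) = -6.9854
Distance to target:
d = sqrt((-4.4 - 2.6506)^2 + (6.6 - -6.9854)^2)
= sqrt(49.7109 + 184.5632)
= 15.306 m


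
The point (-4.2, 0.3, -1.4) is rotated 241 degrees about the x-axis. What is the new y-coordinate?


Rotation about x-axis: y' = y*cos(theta) - z*sin(theta)
= 0.3 * -0.4848 - -1.4 * -0.8746
= -1.3699


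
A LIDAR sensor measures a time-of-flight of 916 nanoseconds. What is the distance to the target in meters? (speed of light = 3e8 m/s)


tof = 916 ns = 9.16e-07 s
dist = c * tof / 2
= 3e8 * 9.16e-07 / 2
= 137.4 m


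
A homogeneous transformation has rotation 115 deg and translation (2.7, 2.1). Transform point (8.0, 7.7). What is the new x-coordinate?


x' = cos(theta)*px - sin(theta)*py + tx
= -0.4226*8.0 - 0.9063*7.7 + 2.7
= -7.6595


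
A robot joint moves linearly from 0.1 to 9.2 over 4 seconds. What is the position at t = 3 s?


s = t/T = 3/4 = 0.75
p(t) = p0 + (pf-p0)*s
= 0.1 + (9.2 - 0.1) * 0.75
= 6.925


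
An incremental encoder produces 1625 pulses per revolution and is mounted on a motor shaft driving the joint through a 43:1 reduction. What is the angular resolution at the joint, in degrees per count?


counts per rev = 1625
effective counts at joint = 1625 * 43 = 69875
resolution = 360 / 69875
= 0.0052 deg/count


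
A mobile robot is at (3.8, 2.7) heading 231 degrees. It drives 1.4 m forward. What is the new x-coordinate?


x_new = x0 + d*cos(theta)
= 3.8 + 1.4*cos(231)
= 3.8 + -0.881
= 2.919


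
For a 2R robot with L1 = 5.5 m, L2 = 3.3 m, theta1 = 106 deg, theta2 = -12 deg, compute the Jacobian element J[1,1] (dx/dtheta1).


J[1,1] = -L1*sin(t1) - L2*sin(t1+t2)
= -5.5*sin(106) - 3.3*sin(94)
= -8.5789


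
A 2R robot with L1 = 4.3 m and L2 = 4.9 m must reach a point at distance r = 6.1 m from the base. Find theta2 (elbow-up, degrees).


cos(theta2) = (r^2 - L1^2 - L2^2) / (2*L1*L2)
cos(theta2) = (37.21 - 18.49 - 24.01) / 42.14
cos(theta2) = -0.125534
theta2 = 97.2116 degrees


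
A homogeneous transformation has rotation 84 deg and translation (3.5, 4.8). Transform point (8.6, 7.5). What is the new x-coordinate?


x' = cos(theta)*px - sin(theta)*py + tx
= 0.1045*8.6 - 0.9945*7.5 + 3.5
= -3.06


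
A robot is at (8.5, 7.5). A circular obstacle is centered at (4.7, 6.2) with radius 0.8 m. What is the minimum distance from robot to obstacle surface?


center_dist = sqrt((8.5-4.7)^2 + (7.5-6.2)^2)
= sqrt(14.44 + 1.69)
= 4.0162
min_dist = center_dist - radius = 4.0162 - 0.8 = 3.2162 m


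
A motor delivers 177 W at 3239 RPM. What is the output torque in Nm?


omega = 3239 * 2*pi/60 = 339.1873 rad/s
tau = P / omega = 177 / 339.1873
= 0.5218 Nm


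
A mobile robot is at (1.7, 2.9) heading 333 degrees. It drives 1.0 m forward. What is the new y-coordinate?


y_new = y0 + d*sin(theta)
= 2.9 + 1.0*sin(333)
= 2.9 + -0.454
= 2.446


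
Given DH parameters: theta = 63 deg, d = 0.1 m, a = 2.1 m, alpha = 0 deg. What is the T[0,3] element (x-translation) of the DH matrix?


T[0,3] = a * cos(theta)
= 2.1 * cos(63 deg)
= 2.1 * 0.454
= 0.9534


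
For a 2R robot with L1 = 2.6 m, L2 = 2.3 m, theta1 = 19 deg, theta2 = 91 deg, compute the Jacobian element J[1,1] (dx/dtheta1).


J[1,1] = -L1*sin(t1) - L2*sin(t1+t2)
= -2.6*sin(19) - 2.3*sin(110)
= -3.0078


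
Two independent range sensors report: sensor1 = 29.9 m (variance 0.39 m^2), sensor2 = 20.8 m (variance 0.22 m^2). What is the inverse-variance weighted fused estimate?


w1 = (1/var1) / (1/var1 + 1/var2)
   = 2.5641 / (2.5641 + 4.5455) = 0.3607
w2 = 1 - w1 = 0.6393
fused = w1*s1 + w2*s2 = 10.7836 + 13.2984
= 24.082 m


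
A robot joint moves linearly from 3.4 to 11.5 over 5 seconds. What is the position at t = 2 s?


s = t/T = 2/5 = 0.4
p(t) = p0 + (pf-p0)*s
= 3.4 + (11.5 - 3.4) * 0.4
= 6.64


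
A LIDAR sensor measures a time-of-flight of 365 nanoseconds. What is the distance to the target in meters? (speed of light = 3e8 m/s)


tof = 365 ns = 3.65e-07 s
dist = c * tof / 2
= 3e8 * 3.65e-07 / 2
= 54.75 m


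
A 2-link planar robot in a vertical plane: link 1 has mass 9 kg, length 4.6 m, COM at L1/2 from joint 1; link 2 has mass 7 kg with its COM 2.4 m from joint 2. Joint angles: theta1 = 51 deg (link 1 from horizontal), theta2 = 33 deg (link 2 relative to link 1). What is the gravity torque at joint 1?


Horizontal distance from joint 1 to link-1 COM:
  x_c1 = (L1/2)*cos(t1) = 2.3 * 0.6293 = 1.4474 m
Horizontal distance from joint 1 to link-2 COM:
  x_c2 = L1*cos(t1) + Lc2*cos(t1+t2)
       = 4.6*0.6293 + 2.4*0.1045 = 3.1457 m
tau1 = m1*g*x_c1 + m2*g*x_c2
     = 9*9.81*1.4474 + 7*9.81*3.1457
     = 127.7942 + 216.0181
     = 343.8123 Nm


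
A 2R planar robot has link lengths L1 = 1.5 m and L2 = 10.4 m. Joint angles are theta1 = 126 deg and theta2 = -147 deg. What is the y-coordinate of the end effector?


Convert angles to radians: theta1 = 2.1991, theta2 = -2.5656
y = L1*sin(theta1) + L2*sin(theta1+theta2)
y = 1.2135 + -3.727
y = -2.5135


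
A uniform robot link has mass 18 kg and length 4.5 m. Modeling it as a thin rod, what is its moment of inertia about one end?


I = (1/3) * m * L^2
= (1/3) * 18 * 4.5^2
= 0.333333 * 18 * 20.25
= 121.5 kg*m^2


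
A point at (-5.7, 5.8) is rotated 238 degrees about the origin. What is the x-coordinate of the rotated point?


x' = x*cos(theta) - y*sin(theta)
cos(238 deg) = -0.5299, sin(238 deg) = -0.848
x' = -5.7 * -0.5299 - 5.8 * -0.848
= 3.0205 - -4.9187
= 7.9392


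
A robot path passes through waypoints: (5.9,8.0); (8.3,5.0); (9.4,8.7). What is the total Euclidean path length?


Segment lengths:
  seg1 = sqrt((2.4)^2 + (-3.0)^2) = 3.8419
  seg2 = sqrt((1.1)^2 + (3.7)^2) = 3.8601
Total = 7.7019


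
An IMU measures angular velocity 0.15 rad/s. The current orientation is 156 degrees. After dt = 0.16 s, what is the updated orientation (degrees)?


delta_theta = w * dt = 0.15 * 0.16 = 0.024 rad
= 1.3751 deg
theta_new = 156 + 1.3751 = 157.3751 deg


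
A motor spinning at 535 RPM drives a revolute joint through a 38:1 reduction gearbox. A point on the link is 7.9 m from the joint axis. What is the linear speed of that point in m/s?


omega_motor = 535 * 2*pi/60 = 56.0251 rad/s
omega_joint = omega_motor / 38 = 1.4743 rad/s
v = omega_joint * r = 1.4743 * 7.9
= 11.6473 m/s


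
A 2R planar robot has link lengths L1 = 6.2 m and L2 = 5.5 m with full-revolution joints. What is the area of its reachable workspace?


r_max = L1 + L2 = 11.7 m
r_min = |L1 - L2| = 0.7 m
Area = pi*(r_max^2 - r_min^2)
= pi*(136.89 - 0.49)
= pi * 136.4
= 428.5132 m^2


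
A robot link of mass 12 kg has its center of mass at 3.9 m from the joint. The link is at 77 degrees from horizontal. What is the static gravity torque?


tau = m*g*L*cos(angle)
= 12 * 9.81 * 3.9 * cos(77 deg)
= 12 * 9.81 * 3.9 * 0.225
= 103.2768 Nm


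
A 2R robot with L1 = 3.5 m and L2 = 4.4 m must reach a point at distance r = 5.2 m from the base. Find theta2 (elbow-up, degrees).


cos(theta2) = (r^2 - L1^2 - L2^2) / (2*L1*L2)
cos(theta2) = (27.04 - 12.25 - 19.36) / 30.8
cos(theta2) = -0.148377
theta2 = 98.5329 degrees


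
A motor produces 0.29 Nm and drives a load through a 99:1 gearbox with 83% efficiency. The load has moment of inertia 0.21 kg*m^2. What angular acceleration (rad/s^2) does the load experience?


tau_out = tau_motor * N * eta
= 0.29 * 99 * 0.83 = 23.8293 Nm
alpha = tau_out / I = 23.8293 / 0.21
= 113.4729 rad/s^2


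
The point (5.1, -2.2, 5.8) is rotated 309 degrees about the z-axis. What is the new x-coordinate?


Rotation about z-axis: x' = x*cos(theta) - y*sin(theta)
= 5.1 * 0.6293 - -2.2 * -0.7771
= 1.4998


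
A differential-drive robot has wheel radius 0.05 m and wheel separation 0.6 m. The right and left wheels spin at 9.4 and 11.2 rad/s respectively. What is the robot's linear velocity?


vR = r*wR = 0.05*9.4 = 0.47 m/s
vL = r*wL = 0.05*11.2 = 0.56 m/s
v = (vR+vL)/2 = 0.515 m/s
omega = (vR-vL)/L = -0.15 rad/s
linear velocity = 0.515 m/s


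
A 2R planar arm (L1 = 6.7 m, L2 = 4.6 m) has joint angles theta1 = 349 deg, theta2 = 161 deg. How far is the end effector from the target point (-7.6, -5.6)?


End effector via forward kinematics:
x = L1*cos(t1) + L2*cos(t1+t2) = 2.5932
y = L1*sin(t1) + L2*sin(t1+t2) = 1.0216
Distance to target:
d = sqrt((-7.6 - 2.5932)^2 + (-5.6 - 1.0216)^2)
= sqrt(103.901 + 43.8453)
= 12.1551 m


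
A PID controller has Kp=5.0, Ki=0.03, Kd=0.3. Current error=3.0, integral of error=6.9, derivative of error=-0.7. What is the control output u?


u = Kp*e + Ki*int(e) + Kd*de/dt
= 5.0*3.0 + 0.03*6.9 + 0.3*(-0.7)
= 15.0 + 0.207 + -0.21
= 14.997


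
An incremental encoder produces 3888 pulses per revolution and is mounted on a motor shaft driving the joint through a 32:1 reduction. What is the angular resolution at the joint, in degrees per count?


counts per rev = 3888
effective counts at joint = 3888 * 32 = 124416
resolution = 360 / 124416
= 0.0029 deg/count


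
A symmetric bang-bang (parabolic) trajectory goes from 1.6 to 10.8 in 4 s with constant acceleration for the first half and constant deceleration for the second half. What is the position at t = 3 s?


Symmetric rest-to-rest: each phase covers (pf-p0)/2 in time T/2. 0.5*a*(T/2)^2 = (pf-p0)/2 => a = 4*(pf-p0)/T^2
a = 4*(10.8-1.6)/4^2 = 2.3
t = 3 is in the deceleration phase (t > T/2).
p = pf - 0.5*a*(T-t)^2 = 10.8 - 0.5*2.3*1^2
= 9.65


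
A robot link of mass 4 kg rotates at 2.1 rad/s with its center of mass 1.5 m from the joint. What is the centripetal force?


F = m * omega^2 * r
= 4 * 2.1^2 * 1.5
= 4 * 4.41 * 1.5
= 26.46 N


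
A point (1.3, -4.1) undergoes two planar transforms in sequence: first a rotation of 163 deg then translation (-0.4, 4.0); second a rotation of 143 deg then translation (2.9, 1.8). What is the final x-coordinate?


After transform 1:
x1 = cos(163)*1.3 - sin(163)*-4.1 + -0.4 = -0.4445
y1 = sin(163)*1.3 + cos(163)*-4.1 + 4.0 = 8.3009
After transform 2:
x2 = cos(143)*-0.4445 - sin(143)*8.3009 + 2.9
= -1.7407


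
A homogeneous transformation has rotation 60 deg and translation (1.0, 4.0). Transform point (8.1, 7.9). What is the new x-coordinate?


x' = cos(theta)*px - sin(theta)*py + tx
= 0.5*8.1 - 0.866*7.9 + 1.0
= -1.7916


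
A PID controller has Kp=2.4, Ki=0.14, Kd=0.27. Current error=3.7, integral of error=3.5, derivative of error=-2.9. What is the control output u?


u = Kp*e + Ki*int(e) + Kd*de/dt
= 2.4*3.7 + 0.14*3.5 + 0.27*(-2.9)
= 8.88 + 0.49 + -0.783
= 8.587


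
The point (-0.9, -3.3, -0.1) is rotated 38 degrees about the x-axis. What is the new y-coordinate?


Rotation about x-axis: y' = y*cos(theta) - z*sin(theta)
= -3.3 * 0.788 - -0.1 * 0.6157
= -2.5389


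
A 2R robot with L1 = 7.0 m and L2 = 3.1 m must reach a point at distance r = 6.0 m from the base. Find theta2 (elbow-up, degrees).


cos(theta2) = (r^2 - L1^2 - L2^2) / (2*L1*L2)
cos(theta2) = (36.0 - 49.0 - 9.61) / 43.4
cos(theta2) = -0.520968
theta2 = 121.3972 degrees


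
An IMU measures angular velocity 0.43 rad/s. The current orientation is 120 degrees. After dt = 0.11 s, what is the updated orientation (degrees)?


delta_theta = w * dt = 0.43 * 0.11 = 0.0473 rad
= 2.7101 deg
theta_new = 120 + 2.7101 = 122.7101 deg


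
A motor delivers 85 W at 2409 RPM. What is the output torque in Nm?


omega = 2409 * 2*pi/60 = 252.2699 rad/s
tau = P / omega = 85 / 252.2699
= 0.3369 Nm


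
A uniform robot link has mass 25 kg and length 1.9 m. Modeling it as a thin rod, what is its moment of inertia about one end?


I = (1/3) * m * L^2
= (1/3) * 25 * 1.9^2
= 0.333333 * 25 * 3.61
= 30.0833 kg*m^2


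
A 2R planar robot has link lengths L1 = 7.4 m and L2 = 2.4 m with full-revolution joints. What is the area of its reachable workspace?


r_max = L1 + L2 = 9.8 m
r_min = |L1 - L2| = 5.0 m
Area = pi*(r_max^2 - r_min^2)
= pi*(96.04 - 25.0)
= pi * 71.04
= 223.1787 m^2


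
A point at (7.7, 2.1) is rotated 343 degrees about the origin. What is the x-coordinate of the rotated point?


x' = x*cos(theta) - y*sin(theta)
cos(343 deg) = 0.9563, sin(343 deg) = -0.2924
x' = 7.7 * 0.9563 - 2.1 * -0.2924
= 7.3635 - -0.614
= 7.9775


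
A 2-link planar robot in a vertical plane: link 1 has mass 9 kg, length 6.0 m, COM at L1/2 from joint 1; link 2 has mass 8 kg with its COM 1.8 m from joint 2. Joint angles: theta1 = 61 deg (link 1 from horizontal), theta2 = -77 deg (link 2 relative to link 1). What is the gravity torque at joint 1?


Horizontal distance from joint 1 to link-1 COM:
  x_c1 = (L1/2)*cos(t1) = 3.0 * 0.4848 = 1.4544 m
Horizontal distance from joint 1 to link-2 COM:
  x_c2 = L1*cos(t1) + Lc2*cos(t1+t2)
       = 6.0*0.4848 + 1.8*0.9613 = 4.6391 m
tau1 = m1*g*x_c1 + m2*g*x_c2
     = 9*9.81*1.4544 + 8*9.81*4.6391
     = 128.4115 + 364.0788
     = 492.4904 Nm


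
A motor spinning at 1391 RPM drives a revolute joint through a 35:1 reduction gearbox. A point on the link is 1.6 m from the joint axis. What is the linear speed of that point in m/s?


omega_motor = 1391 * 2*pi/60 = 145.6652 rad/s
omega_joint = omega_motor / 35 = 4.1619 rad/s
v = omega_joint * r = 4.1619 * 1.6
= 6.659 m/s


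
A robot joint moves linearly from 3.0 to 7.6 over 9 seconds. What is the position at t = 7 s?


s = t/T = 7/9 = 0.7778
p(t) = p0 + (pf-p0)*s
= 3.0 + (7.6 - 3.0) * 0.7778
= 6.5778


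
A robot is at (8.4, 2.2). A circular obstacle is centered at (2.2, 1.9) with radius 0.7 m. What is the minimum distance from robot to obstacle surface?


center_dist = sqrt((8.4-2.2)^2 + (2.2-1.9)^2)
= sqrt(38.44 + 0.09)
= 6.2073
min_dist = center_dist - radius = 6.2073 - 0.7 = 5.5073 m


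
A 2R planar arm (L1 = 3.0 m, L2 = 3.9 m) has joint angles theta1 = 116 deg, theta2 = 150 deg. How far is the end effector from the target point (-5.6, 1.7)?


End effector via forward kinematics:
x = L1*cos(t1) + L2*cos(t1+t2) = -1.5872
y = L1*sin(t1) + L2*sin(t1+t2) = -1.1941
Distance to target:
d = sqrt((-5.6 - -1.5872)^2 + (1.7 - -1.1941)^2)
= sqrt(16.1029 + 8.3759)
= 4.9476 m


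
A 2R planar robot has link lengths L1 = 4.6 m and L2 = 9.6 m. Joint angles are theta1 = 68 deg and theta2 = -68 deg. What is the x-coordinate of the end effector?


Convert angles to radians: theta1 = 1.1868, theta2 = -1.1868
x = L1*cos(theta1) + L2*cos(theta1+theta2)
x = 1.7232 + 9.6
x = 11.3232


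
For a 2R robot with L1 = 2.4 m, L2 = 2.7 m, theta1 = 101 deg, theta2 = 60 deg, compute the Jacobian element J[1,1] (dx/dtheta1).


J[1,1] = -L1*sin(t1) - L2*sin(t1+t2)
= -2.4*sin(101) - 2.7*sin(161)
= -3.2349


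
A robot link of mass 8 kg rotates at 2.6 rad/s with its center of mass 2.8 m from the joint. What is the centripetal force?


F = m * omega^2 * r
= 8 * 2.6^2 * 2.8
= 8 * 6.76 * 2.8
= 151.424 N


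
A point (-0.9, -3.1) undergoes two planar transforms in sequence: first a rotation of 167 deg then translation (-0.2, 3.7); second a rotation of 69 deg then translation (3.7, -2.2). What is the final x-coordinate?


After transform 1:
x1 = cos(167)*-0.9 - sin(167)*-3.1 + -0.2 = 1.3743
y1 = sin(167)*-0.9 + cos(167)*-3.1 + 3.7 = 6.5181
After transform 2:
x2 = cos(69)*1.3743 - sin(69)*6.5181 + 3.7
= -1.8927


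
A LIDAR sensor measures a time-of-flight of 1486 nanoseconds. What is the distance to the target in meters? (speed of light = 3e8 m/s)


tof = 1486 ns = 1.486e-06 s
dist = c * tof / 2
= 3e8 * 1.486e-06 / 2
= 222.9 m


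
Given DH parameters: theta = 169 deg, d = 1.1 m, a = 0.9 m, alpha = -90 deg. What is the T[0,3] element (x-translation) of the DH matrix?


T[0,3] = a * cos(theta)
= 0.9 * cos(169 deg)
= 0.9 * -0.9816
= -0.8835


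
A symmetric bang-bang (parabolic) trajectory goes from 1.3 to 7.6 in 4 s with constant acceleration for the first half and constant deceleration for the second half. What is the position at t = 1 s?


Symmetric rest-to-rest: each phase covers (pf-p0)/2 in time T/2. 0.5*a*(T/2)^2 = (pf-p0)/2 => a = 4*(pf-p0)/T^2
a = 4*(7.6-1.3)/4^2 = 1.575
t = 1 is in the acceleration phase (t <= T/2).
p = p0 + 0.5*a*t^2 = 1.3 + 0.5*1.575*1^2
= 2.0875


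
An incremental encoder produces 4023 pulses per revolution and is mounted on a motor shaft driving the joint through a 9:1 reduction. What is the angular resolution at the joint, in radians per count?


counts per rev = 4023
effective counts at joint = 4023 * 9 = 36207
resolution = 2*pi / 36207
= 1.7354e-04 rad/count


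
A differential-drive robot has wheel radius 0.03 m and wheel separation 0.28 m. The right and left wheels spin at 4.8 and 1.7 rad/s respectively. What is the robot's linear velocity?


vR = r*wR = 0.03*4.8 = 0.144 m/s
vL = r*wL = 0.03*1.7 = 0.051 m/s
v = (vR+vL)/2 = 0.0975 m/s
omega = (vR-vL)/L = 0.3321 rad/s
linear velocity = 0.0975 m/s


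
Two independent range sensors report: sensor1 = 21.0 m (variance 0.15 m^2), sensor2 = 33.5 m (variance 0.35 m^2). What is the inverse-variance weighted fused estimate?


w1 = (1/var1) / (1/var1 + 1/var2)
   = 6.6667 / (6.6667 + 2.8571) = 0.7
w2 = 1 - w1 = 0.3
fused = w1*s1 + w2*s2 = 14.7 + 10.05
= 24.75 m


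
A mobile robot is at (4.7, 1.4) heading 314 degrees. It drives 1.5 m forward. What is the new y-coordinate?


y_new = y0 + d*sin(theta)
= 1.4 + 1.5*sin(314)
= 1.4 + -1.079
= 0.321


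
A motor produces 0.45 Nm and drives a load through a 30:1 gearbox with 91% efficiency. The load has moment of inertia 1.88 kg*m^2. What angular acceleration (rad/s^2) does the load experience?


tau_out = tau_motor * N * eta
= 0.45 * 30 * 0.91 = 12.285 Nm
alpha = tau_out / I = 12.285 / 1.88
= 6.5346 rad/s^2


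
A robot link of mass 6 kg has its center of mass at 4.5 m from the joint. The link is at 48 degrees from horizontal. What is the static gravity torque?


tau = m*g*L*cos(angle)
= 6 * 9.81 * 4.5 * cos(48 deg)
= 6 * 9.81 * 4.5 * 0.6691
= 177.2326 Nm


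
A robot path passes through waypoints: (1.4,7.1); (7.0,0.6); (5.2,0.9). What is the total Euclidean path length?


Segment lengths:
  seg1 = sqrt((5.6)^2 + (-6.5)^2) = 8.5796
  seg2 = sqrt((-1.8)^2 + (0.3)^2) = 1.8248
Total = 10.4045


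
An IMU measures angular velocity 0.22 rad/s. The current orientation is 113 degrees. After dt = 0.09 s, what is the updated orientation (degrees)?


delta_theta = w * dt = 0.22 * 0.09 = 0.0198 rad
= 1.1345 deg
theta_new = 113 + 1.1345 = 114.1345 deg


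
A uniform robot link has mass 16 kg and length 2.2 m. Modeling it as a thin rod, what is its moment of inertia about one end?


I = (1/3) * m * L^2
= (1/3) * 16 * 2.2^2
= 0.333333 * 16 * 4.84
= 25.8133 kg*m^2


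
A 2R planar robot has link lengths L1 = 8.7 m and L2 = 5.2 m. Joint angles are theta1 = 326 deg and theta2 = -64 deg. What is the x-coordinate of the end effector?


Convert angles to radians: theta1 = 5.6898, theta2 = -1.117
x = L1*cos(theta1) + L2*cos(theta1+theta2)
x = 7.2126 + -0.7237
x = 6.4889


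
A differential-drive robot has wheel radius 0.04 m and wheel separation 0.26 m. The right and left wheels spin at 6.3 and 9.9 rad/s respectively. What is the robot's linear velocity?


vR = r*wR = 0.04*6.3 = 0.252 m/s
vL = r*wL = 0.04*9.9 = 0.396 m/s
v = (vR+vL)/2 = 0.324 m/s
omega = (vR-vL)/L = -0.5538 rad/s
linear velocity = 0.324 m/s


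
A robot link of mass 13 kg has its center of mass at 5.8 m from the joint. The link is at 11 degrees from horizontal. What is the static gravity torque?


tau = m*g*L*cos(angle)
= 13 * 9.81 * 5.8 * cos(11 deg)
= 13 * 9.81 * 5.8 * 0.9816
= 726.0841 Nm


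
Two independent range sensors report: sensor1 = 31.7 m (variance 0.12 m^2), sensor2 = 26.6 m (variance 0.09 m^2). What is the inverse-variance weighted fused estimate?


w1 = (1/var1) / (1/var1 + 1/var2)
   = 8.3333 / (8.3333 + 11.1111) = 0.4286
w2 = 1 - w1 = 0.5714
fused = w1*s1 + w2*s2 = 13.5857 + 15.2
= 28.7857 m


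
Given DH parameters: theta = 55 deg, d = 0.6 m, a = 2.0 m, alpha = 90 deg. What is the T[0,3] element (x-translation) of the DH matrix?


T[0,3] = a * cos(theta)
= 2.0 * cos(55 deg)
= 2.0 * 0.5736
= 1.1472


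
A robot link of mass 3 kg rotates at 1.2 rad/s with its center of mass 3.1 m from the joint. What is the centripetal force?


F = m * omega^2 * r
= 3 * 1.2^2 * 3.1
= 3 * 1.44 * 3.1
= 13.392 N


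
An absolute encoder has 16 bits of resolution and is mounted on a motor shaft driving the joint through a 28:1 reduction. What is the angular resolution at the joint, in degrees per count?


counts = 2^16 = 65536
effective counts at joint = 65536 * 28 = 1835008
resolution = 360 / 1835008
= 1.9618e-04 deg/count


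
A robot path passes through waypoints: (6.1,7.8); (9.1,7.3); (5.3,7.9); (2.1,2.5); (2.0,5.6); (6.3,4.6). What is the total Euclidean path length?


Segment lengths:
  seg1 = sqrt((3.0)^2 + (-0.5)^2) = 3.0414
  seg2 = sqrt((-3.8)^2 + (0.6)^2) = 3.8471
  seg3 = sqrt((-3.2)^2 + (-5.4)^2) = 6.2769
  seg4 = sqrt((-0.1)^2 + (3.1)^2) = 3.1016
  seg5 = sqrt((4.3)^2 + (-1.0)^2) = 4.4147
Total = 20.6818


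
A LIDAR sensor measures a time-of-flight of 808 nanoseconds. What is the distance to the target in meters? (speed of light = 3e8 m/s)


tof = 808 ns = 8.08e-07 s
dist = c * tof / 2
= 3e8 * 8.08e-07 / 2
= 121.2 m


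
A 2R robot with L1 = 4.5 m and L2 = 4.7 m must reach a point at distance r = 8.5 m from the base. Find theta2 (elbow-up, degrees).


cos(theta2) = (r^2 - L1^2 - L2^2) / (2*L1*L2)
cos(theta2) = (72.25 - 20.25 - 22.09) / 42.3
cos(theta2) = 0.707092
theta2 = 45.0012 degrees


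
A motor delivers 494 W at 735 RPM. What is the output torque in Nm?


omega = 735 * 2*pi/60 = 76.969 rad/s
tau = P / omega = 494 / 76.969
= 6.4182 Nm


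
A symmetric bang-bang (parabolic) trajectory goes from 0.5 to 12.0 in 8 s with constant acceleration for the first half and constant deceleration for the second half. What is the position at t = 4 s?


Symmetric rest-to-rest: each phase covers (pf-p0)/2 in time T/2. 0.5*a*(T/2)^2 = (pf-p0)/2 => a = 4*(pf-p0)/T^2
a = 4*(12.0-0.5)/8^2 = 0.7188
t = 4 is in the acceleration phase (t <= T/2).
p = p0 + 0.5*a*t^2 = 0.5 + 0.5*0.7188*4^2
= 6.25


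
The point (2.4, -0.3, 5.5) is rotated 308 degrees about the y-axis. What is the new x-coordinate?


Rotation about y-axis: x' = x*cos(theta) + z*sin(theta)
= 2.4 * 0.6157 + 5.5 * -0.788
= -2.8565


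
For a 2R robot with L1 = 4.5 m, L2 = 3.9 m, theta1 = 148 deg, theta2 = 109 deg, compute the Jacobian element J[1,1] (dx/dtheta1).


J[1,1] = -L1*sin(t1) - L2*sin(t1+t2)
= -4.5*sin(148) - 3.9*sin(257)
= 1.4154


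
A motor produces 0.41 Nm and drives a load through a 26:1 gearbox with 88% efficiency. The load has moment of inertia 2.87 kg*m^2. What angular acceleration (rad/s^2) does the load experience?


tau_out = tau_motor * N * eta
= 0.41 * 26 * 0.88 = 9.3808 Nm
alpha = tau_out / I = 9.3808 / 2.87
= 3.2686 rad/s^2


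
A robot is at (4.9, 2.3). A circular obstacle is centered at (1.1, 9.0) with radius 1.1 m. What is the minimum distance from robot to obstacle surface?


center_dist = sqrt((4.9-1.1)^2 + (2.3-9.0)^2)
= sqrt(14.44 + 44.89)
= 7.7026
min_dist = center_dist - radius = 7.7026 - 1.1 = 6.6026 m


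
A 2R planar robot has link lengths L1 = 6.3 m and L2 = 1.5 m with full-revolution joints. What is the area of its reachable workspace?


r_max = L1 + L2 = 7.8 m
r_min = |L1 - L2| = 4.8 m
Area = pi*(r_max^2 - r_min^2)
= pi*(60.84 - 23.04)
= pi * 37.8
= 118.7522 m^2


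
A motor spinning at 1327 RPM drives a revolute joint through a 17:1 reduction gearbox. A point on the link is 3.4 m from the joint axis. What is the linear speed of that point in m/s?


omega_motor = 1327 * 2*pi/60 = 138.9631 rad/s
omega_joint = omega_motor / 17 = 8.1743 rad/s
v = omega_joint * r = 8.1743 * 3.4
= 27.7926 m/s


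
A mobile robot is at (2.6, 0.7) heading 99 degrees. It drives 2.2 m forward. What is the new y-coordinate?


y_new = y0 + d*sin(theta)
= 0.7 + 2.2*sin(99)
= 0.7 + 2.1729
= 2.8729


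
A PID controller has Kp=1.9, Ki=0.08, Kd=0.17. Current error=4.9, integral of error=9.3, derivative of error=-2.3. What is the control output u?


u = Kp*e + Ki*int(e) + Kd*de/dt
= 1.9*4.9 + 0.08*9.3 + 0.17*(-2.3)
= 9.31 + 0.744 + -0.391
= 9.663


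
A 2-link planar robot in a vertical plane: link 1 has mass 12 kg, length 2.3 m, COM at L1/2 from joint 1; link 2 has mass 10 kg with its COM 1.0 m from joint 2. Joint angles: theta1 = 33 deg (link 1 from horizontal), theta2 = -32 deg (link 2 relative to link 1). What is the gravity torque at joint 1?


Horizontal distance from joint 1 to link-1 COM:
  x_c1 = (L1/2)*cos(t1) = 1.15 * 0.8387 = 0.9645 m
Horizontal distance from joint 1 to link-2 COM:
  x_c2 = L1*cos(t1) + Lc2*cos(t1+t2)
       = 2.3*0.8387 + 1.0*0.9998 = 2.9288 m
tau1 = m1*g*x_c1 + m2*g*x_c2
     = 12*9.81*0.9645 + 10*9.81*2.9288
     = 113.5375 + 287.3143
     = 400.8518 Nm


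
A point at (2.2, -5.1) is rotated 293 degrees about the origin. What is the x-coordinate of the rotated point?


x' = x*cos(theta) - y*sin(theta)
cos(293 deg) = 0.3907, sin(293 deg) = -0.9205
x' = 2.2 * 0.3907 - -5.1 * -0.9205
= 0.8596 - 4.6946
= -3.835


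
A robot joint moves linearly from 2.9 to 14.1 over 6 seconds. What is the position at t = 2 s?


s = t/T = 2/6 = 0.3333
p(t) = p0 + (pf-p0)*s
= 2.9 + (14.1 - 2.9) * 0.3333
= 6.6333


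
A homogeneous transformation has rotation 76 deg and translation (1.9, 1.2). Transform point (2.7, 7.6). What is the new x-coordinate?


x' = cos(theta)*px - sin(theta)*py + tx
= 0.2419*2.7 - 0.9703*7.6 + 1.9
= -4.8211


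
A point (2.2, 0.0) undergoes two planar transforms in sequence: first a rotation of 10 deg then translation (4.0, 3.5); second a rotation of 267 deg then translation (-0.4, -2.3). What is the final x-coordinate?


After transform 1:
x1 = cos(10)*2.2 - sin(10)*0.0 + 4.0 = 6.1666
y1 = sin(10)*2.2 + cos(10)*0.0 + 3.5 = 3.882
After transform 2:
x2 = cos(267)*6.1666 - sin(267)*3.882 + -0.4
= 3.154


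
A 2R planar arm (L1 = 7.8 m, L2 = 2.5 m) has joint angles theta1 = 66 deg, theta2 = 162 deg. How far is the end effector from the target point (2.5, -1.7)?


End effector via forward kinematics:
x = L1*cos(t1) + L2*cos(t1+t2) = 1.4997
y = L1*sin(t1) + L2*sin(t1+t2) = 5.2678
Distance to target:
d = sqrt((2.5 - 1.4997)^2 + (-1.7 - 5.2678)^2)
= sqrt(1.0006 + 48.5501)
= 7.0392 m


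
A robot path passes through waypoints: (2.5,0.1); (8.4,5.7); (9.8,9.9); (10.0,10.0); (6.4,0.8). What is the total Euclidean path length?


Segment lengths:
  seg1 = sqrt((5.9)^2 + (5.6)^2) = 8.1345
  seg2 = sqrt((1.4)^2 + (4.2)^2) = 4.4272
  seg3 = sqrt((0.2)^2 + (0.1)^2) = 0.2236
  seg4 = sqrt((-3.6)^2 + (-9.2)^2) = 9.8793
Total = 22.6646


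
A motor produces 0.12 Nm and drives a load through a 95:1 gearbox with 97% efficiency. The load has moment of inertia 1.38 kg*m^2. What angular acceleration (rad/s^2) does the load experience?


tau_out = tau_motor * N * eta
= 0.12 * 95 * 0.97 = 11.058 Nm
alpha = tau_out / I = 11.058 / 1.38
= 8.013 rad/s^2


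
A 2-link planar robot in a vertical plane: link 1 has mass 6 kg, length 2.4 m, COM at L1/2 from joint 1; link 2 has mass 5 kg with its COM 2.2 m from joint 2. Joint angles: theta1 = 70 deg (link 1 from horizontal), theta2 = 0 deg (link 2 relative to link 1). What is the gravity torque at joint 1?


Horizontal distance from joint 1 to link-1 COM:
  x_c1 = (L1/2)*cos(t1) = 1.2 * 0.342 = 0.4104 m
Horizontal distance from joint 1 to link-2 COM:
  x_c2 = L1*cos(t1) + Lc2*cos(t1+t2)
       = 2.4*0.342 + 2.2*0.342 = 1.5733 m
tau1 = m1*g*x_c1 + m2*g*x_c2
     = 6*9.81*0.4104 + 5*9.81*1.5733
     = 24.1576 + 77.17
     = 101.3276 Nm


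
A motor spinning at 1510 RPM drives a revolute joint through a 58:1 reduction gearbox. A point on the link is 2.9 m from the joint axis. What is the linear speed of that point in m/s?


omega_motor = 1510 * 2*pi/60 = 158.1268 rad/s
omega_joint = omega_motor / 58 = 2.7263 rad/s
v = omega_joint * r = 2.7263 * 2.9
= 7.9063 m/s


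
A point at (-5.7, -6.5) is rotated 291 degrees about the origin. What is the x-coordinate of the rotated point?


x' = x*cos(theta) - y*sin(theta)
cos(291 deg) = 0.3584, sin(291 deg) = -0.9336
x' = -5.7 * 0.3584 - -6.5 * -0.9336
= -2.0427 - 6.0683
= -8.111


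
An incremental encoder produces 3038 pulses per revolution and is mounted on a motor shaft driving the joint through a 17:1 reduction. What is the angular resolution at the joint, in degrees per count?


counts per rev = 3038
effective counts at joint = 3038 * 17 = 51646
resolution = 360 / 51646
= 0.007 deg/count


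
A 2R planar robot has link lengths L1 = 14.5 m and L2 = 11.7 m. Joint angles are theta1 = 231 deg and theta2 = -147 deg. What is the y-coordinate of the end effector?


Convert angles to radians: theta1 = 4.0317, theta2 = -2.5656
y = L1*sin(theta1) + L2*sin(theta1+theta2)
y = -11.2686 + 11.6359
y = 0.3673


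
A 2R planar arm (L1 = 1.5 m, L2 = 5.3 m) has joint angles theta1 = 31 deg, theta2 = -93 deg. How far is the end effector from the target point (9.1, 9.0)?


End effector via forward kinematics:
x = L1*cos(t1) + L2*cos(t1+t2) = 3.774
y = L1*sin(t1) + L2*sin(t1+t2) = -3.9071
Distance to target:
d = sqrt((9.1 - 3.774)^2 + (9.0 - -3.9071)^2)
= sqrt(28.3668 + 166.5923)
= 13.9628 m


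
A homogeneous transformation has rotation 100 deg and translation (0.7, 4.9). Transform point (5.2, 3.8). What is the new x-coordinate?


x' = cos(theta)*px - sin(theta)*py + tx
= -0.1736*5.2 - 0.9848*3.8 + 0.7
= -3.9452


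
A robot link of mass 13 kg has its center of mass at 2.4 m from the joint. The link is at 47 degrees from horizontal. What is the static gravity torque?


tau = m*g*L*cos(angle)
= 13 * 9.81 * 2.4 * cos(47 deg)
= 13 * 9.81 * 2.4 * 0.682
= 208.7406 Nm


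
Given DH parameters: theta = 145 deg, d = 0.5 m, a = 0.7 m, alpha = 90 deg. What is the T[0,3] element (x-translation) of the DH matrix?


T[0,3] = a * cos(theta)
= 0.7 * cos(145 deg)
= 0.7 * -0.8192
= -0.5734


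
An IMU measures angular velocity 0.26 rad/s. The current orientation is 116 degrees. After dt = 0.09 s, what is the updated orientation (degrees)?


delta_theta = w * dt = 0.26 * 0.09 = 0.0234 rad
= 1.3407 deg
theta_new = 116 + 1.3407 = 117.3407 deg


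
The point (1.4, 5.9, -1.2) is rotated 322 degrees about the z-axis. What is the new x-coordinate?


Rotation about z-axis: x' = x*cos(theta) - y*sin(theta)
= 1.4 * 0.788 - 5.9 * -0.6157
= 4.7356


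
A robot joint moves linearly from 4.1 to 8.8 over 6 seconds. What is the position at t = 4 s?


s = t/T = 4/6 = 0.6667
p(t) = p0 + (pf-p0)*s
= 4.1 + (8.8 - 4.1) * 0.6667
= 7.2333


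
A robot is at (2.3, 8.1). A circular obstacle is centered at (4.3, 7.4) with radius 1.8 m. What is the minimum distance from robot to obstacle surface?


center_dist = sqrt((2.3-4.3)^2 + (8.1-7.4)^2)
= sqrt(4.0 + 0.49)
= 2.119
min_dist = center_dist - radius = 2.119 - 1.8 = 0.319 m


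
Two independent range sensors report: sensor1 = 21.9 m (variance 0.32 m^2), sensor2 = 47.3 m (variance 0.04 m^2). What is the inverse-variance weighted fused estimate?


w1 = (1/var1) / (1/var1 + 1/var2)
   = 3.125 / (3.125 + 25.0) = 0.1111
w2 = 1 - w1 = 0.8889
fused = w1*s1 + w2*s2 = 2.4333 + 42.0444
= 44.4778 m


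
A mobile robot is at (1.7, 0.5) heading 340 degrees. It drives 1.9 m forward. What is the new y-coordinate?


y_new = y0 + d*sin(theta)
= 0.5 + 1.9*sin(340)
= 0.5 + -0.6498
= -0.1498


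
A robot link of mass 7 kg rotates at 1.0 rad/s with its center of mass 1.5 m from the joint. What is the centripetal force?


F = m * omega^2 * r
= 7 * 1.0^2 * 1.5
= 7 * 1.0 * 1.5
= 10.5 N


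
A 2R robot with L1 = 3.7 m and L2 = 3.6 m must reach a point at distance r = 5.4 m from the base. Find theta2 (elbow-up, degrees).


cos(theta2) = (r^2 - L1^2 - L2^2) / (2*L1*L2)
cos(theta2) = (29.16 - 13.69 - 12.96) / 26.64
cos(theta2) = 0.094219
theta2 = 84.5936 degrees


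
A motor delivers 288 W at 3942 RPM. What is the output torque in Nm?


omega = 3942 * 2*pi/60 = 412.8053 rad/s
tau = P / omega = 288 / 412.8053
= 0.6977 Nm


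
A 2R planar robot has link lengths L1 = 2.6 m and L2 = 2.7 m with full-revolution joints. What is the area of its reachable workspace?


r_max = L1 + L2 = 5.3 m
r_min = |L1 - L2| = 0.1 m
Area = pi*(r_max^2 - r_min^2)
= pi*(28.09 - 0.01)
= pi * 28.08
= 88.2159 m^2


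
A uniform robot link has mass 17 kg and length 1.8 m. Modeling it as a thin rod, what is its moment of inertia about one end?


I = (1/3) * m * L^2
= (1/3) * 17 * 1.8^2
= 0.333333 * 17 * 3.24
= 18.36 kg*m^2


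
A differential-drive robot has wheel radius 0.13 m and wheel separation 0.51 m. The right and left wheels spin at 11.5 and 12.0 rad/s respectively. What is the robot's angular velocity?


vR = r*wR = 0.13*11.5 = 1.495 m/s
vL = r*wL = 0.13*12.0 = 1.56 m/s
v = (vR+vL)/2 = 1.5275 m/s
omega = (vR-vL)/L = -0.1275 rad/s
angular velocity = -0.1275 rad/s


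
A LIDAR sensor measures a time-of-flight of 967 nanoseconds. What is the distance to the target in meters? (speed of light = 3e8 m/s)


tof = 967 ns = 9.67e-07 s
dist = c * tof / 2
= 3e8 * 9.67e-07 / 2
= 145.05 m


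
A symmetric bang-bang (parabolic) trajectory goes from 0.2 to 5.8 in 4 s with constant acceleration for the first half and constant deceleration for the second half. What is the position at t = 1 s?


Symmetric rest-to-rest: each phase covers (pf-p0)/2 in time T/2. 0.5*a*(T/2)^2 = (pf-p0)/2 => a = 4*(pf-p0)/T^2
a = 4*(5.8-0.2)/4^2 = 1.4
t = 1 is in the acceleration phase (t <= T/2).
p = p0 + 0.5*a*t^2 = 0.2 + 0.5*1.4*1^2
= 0.9


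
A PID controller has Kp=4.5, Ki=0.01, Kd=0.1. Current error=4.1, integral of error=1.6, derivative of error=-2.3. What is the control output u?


u = Kp*e + Ki*int(e) + Kd*de/dt
= 4.5*4.1 + 0.01*1.6 + 0.1*(-2.3)
= 18.45 + 0.016 + -0.23
= 18.236


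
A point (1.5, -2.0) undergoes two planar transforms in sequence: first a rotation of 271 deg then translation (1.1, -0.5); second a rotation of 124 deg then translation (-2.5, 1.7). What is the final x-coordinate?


After transform 1:
x1 = cos(271)*1.5 - sin(271)*-2.0 + 1.1 = -0.8735
y1 = sin(271)*1.5 + cos(271)*-2.0 + -0.5 = -2.0347
After transform 2:
x2 = cos(124)*-0.8735 - sin(124)*-2.0347 + -2.5
= -0.3247


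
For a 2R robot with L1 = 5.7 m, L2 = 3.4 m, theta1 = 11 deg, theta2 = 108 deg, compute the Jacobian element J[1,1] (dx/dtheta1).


J[1,1] = -L1*sin(t1) - L2*sin(t1+t2)
= -5.7*sin(11) - 3.4*sin(119)
= -4.0613


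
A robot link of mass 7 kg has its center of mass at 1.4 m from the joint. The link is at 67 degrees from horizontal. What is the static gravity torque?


tau = m*g*L*cos(angle)
= 7 * 9.81 * 1.4 * cos(67 deg)
= 7 * 9.81 * 1.4 * 0.3907
= 37.5641 Nm


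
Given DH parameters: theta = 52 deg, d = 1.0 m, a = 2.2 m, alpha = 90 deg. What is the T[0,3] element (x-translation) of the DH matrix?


T[0,3] = a * cos(theta)
= 2.2 * cos(52 deg)
= 2.2 * 0.6157
= 1.3545


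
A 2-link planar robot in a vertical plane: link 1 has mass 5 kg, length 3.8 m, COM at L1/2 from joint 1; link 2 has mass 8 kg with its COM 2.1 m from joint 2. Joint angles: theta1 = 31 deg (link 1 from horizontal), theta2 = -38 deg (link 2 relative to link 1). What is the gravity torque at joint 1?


Horizontal distance from joint 1 to link-1 COM:
  x_c1 = (L1/2)*cos(t1) = 1.9 * 0.8572 = 1.6286 m
Horizontal distance from joint 1 to link-2 COM:
  x_c2 = L1*cos(t1) + Lc2*cos(t1+t2)
       = 3.8*0.8572 + 2.1*0.9925 = 5.3416 m
tau1 = m1*g*x_c1 + m2*g*x_c2
     = 5*9.81*1.6286 + 8*9.81*5.3416
     = 79.8837 + 419.2074
     = 499.0911 Nm


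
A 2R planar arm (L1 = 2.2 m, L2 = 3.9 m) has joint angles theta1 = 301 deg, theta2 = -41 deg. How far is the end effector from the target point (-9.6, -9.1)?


End effector via forward kinematics:
x = L1*cos(t1) + L2*cos(t1+t2) = 0.4559
y = L1*sin(t1) + L2*sin(t1+t2) = -5.7265
Distance to target:
d = sqrt((-9.6 - 0.4559)^2 + (-9.1 - -5.7265)^2)
= sqrt(101.1202 + 11.3804)
= 10.6066 m


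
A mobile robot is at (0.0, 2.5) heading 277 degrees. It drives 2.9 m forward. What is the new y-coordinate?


y_new = y0 + d*sin(theta)
= 2.5 + 2.9*sin(277)
= 2.5 + -2.8784
= -0.3784


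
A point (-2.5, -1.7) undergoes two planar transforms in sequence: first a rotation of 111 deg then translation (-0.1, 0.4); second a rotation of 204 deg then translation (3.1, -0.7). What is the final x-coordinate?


After transform 1:
x1 = cos(111)*-2.5 - sin(111)*-1.7 + -0.1 = 2.383
y1 = sin(111)*-2.5 + cos(111)*-1.7 + 0.4 = -1.3247
After transform 2:
x2 = cos(204)*2.383 - sin(204)*-1.3247 + 3.1
= 0.3842


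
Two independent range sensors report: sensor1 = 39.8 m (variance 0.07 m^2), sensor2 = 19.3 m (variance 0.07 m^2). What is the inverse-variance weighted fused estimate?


w1 = (1/var1) / (1/var1 + 1/var2)
   = 14.2857 / (14.2857 + 14.2857) = 0.5
w2 = 1 - w1 = 0.5
fused = w1*s1 + w2*s2 = 19.9 + 9.65
= 29.55 m


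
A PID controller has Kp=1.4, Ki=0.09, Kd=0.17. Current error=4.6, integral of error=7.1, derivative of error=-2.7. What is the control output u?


u = Kp*e + Ki*int(e) + Kd*de/dt
= 1.4*4.6 + 0.09*7.1 + 0.17*(-2.7)
= 6.44 + 0.639 + -0.459
= 6.62


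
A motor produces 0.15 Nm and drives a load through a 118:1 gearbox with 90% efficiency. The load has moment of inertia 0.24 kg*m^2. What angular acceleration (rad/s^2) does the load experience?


tau_out = tau_motor * N * eta
= 0.15 * 118 * 0.9 = 15.93 Nm
alpha = tau_out / I = 15.93 / 0.24
= 66.375 rad/s^2


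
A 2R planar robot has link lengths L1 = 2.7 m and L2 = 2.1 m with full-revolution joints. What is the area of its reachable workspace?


r_max = L1 + L2 = 4.8 m
r_min = |L1 - L2| = 0.6 m
Area = pi*(r_max^2 - r_min^2)
= pi*(23.04 - 0.36)
= pi * 22.68
= 71.2513 m^2
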